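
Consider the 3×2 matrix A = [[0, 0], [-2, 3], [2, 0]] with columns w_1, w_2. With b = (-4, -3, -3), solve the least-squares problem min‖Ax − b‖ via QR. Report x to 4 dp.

x = (-1.5000, -2.0000)

e_1 = w_1/‖w_1‖ = (0, -2, 2)/2.8284 = (0.0000, -0.7071, 0.7071).
r_{12} = e_1·w_2 = -2.1213.
u_2 = w_2 + 2.1213·e_1 = (0.0000, 1.5000, 1.5000).
‖u_2‖ = 2.1213, so e_2 = (0.0000, 0.7071, 0.7071).
Qᵀb = (0.0000, -4.2426).
Back-substitute: x_2 = -4.2426/2.1213 = -2.0000.
x_1 = (0.0000 + 2.1213·(-2.0000))/2.8284 = -1.5000.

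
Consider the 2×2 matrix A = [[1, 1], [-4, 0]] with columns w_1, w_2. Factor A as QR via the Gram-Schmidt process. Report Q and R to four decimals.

Q = [[0.2425, 0.9701], [-0.9701, 0.2425]], R = [[4.1231, 0.2425], [0.0000, 0.9701]]

w_1 = (1, -4); ‖w_1‖ = 4.1231, so e_1 = (0.2425, -0.9701).
e_1·w_2 = 0.2425·1 + (-0.9701)·0 = 0.2425.
u_2 = w_2 − 0.2425·e_1 = (0.9412, 0.2353).
‖u_2‖ = 0.9701, so e_2 = (0.9701, 0.2425).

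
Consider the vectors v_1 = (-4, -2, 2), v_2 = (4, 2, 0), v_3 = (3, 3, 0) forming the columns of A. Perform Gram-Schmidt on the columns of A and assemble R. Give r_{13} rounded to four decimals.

e_1 = v_1/‖v_1‖ = (-4, -2, 2)/4.8990 = (-0.8165, -0.4082, 0.4082).
r_{13} = e_1·v_3 = -3.6742.

r_{13} = -3.6742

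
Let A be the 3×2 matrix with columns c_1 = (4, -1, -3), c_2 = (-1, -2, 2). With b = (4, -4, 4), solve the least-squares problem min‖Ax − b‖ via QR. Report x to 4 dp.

c_1 = (4, -1, -3); ‖c_1‖ = 5.0990, so e_1 = (0.7845, -0.1961, -0.5883).
e_1·c_2 = 0.7845·(-1) + (-0.1961)·(-2) + (-0.5883)·2 = -1.5689.
u_2 = c_2 + 1.5689·e_1 = (0.2308, -2.3077, 1.0769).
‖u_2‖ = 2.5570, so e_2 = (0.0902, -0.9025, 0.4212).
Qᵀb = (1.5689, 5.6556).
Back-substitute: x_2 = 5.6556/2.5570 = 2.2118.
x_1 = (1.5689 + 1.5689·2.2118)/5.0990 = 0.9882.

x = (0.9882, 2.2118)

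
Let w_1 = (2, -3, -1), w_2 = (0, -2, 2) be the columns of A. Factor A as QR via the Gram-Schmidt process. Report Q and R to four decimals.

Q = [[0.5345, -0.2182], [-0.8018, -0.4364], [-0.2673, 0.8729]], R = [[3.7417, 1.0690], [0.0000, 2.6186]]

q_1 = w_1/‖w_1‖ = (2, -3, -1)/3.7417 = (0.5345, -0.8018, -0.2673).
r_{12} = q_1·w_2 = 1.0690.
u_2 = w_2 − 1.0690·q_1 = (-0.5714, -1.1429, 2.2857).
‖u_2‖ = 2.6186, so q_2 = (-0.2182, -0.4364, 0.8729).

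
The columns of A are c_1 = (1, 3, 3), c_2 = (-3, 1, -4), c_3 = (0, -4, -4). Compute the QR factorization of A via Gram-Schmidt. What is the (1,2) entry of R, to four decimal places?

c_1 = (1, 3, 3); ‖c_1‖ = 4.3589, so e_1 = (0.2294, 0.6882, 0.6882).
r_{12} = e_1·c_2 = -2.7530.

r_{12} = -2.7530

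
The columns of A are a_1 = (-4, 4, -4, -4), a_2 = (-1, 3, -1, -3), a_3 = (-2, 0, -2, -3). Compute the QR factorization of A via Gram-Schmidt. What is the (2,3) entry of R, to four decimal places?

a_1 = (-4, 4, -4, -4); ‖a_1‖ = 8.0000, so q_1 = (-0.5000, 0.5000, -0.5000, -0.5000).
q_1·a_2 = (-0.5000)·(-1) + 0.5000·3 + (-0.5000)·(-1) + (-0.5000)·(-3) = 4.0000.
u_2 = a_2 − 4.0000·q_1 = (1.0000, 1.0000, 1.0000, -1.0000).
‖u_2‖ = 2.0000, so q_2 = (0.5000, 0.5000, 0.5000, -0.5000).
r_{23} = q_2·a_3 = -0.5000.

r_{23} = -0.5000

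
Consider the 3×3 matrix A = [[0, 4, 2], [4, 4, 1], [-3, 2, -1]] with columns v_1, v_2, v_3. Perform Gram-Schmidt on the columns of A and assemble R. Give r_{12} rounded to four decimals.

v_1 = (0, 4, -3); ‖v_1‖ = 5.0000, so e_1 = (0.0000, 0.8000, -0.6000).
r_{12} = e_1·v_2 = 2.0000.

r_{12} = 2.0000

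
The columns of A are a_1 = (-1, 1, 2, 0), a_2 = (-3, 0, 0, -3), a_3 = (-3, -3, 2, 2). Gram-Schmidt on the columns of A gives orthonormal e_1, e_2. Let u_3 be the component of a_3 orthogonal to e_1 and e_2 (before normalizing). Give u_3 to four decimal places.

u_3 = (-2.1818, -3.6364, 0.7273, 2.1818)

a_1 = (-1, 1, 2, 0); ‖a_1‖ = 2.4495, so e_1 = (-0.4082, 0.4082, 0.8165, 0.0000).
e_1·a_2 = (-0.4082)·(-3) + 0.4082·0 + 0.8165·0 + 0.0000·(-3) = 1.2247.
u_2 = a_2 − 1.2247·e_1 = (-2.5000, -0.5000, -1.0000, -3.0000).
‖u_2‖ = 4.0620, so e_2 = (-0.6155, -0.1231, -0.2462, -0.7385).
e_1·a_3 = (-0.4082)·(-3) + 0.4082·(-3) + 0.8165·2 + 0.0000·2 = 1.6330; e_2·a_3 = (-0.6155)·(-3) + (-0.1231)·(-3) + (-0.2462)·2 + (-0.7385)·2 = 0.2462.
u_3 = a_3 − 1.6330·e_1 − 0.2462·e_2 = (-2.1818, -3.6364, 0.7273, 2.1818).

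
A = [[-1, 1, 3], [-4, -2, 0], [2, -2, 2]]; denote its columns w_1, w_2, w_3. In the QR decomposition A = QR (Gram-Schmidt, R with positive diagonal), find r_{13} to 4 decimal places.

r_{13} = 0.2182

q_1 = w_1/‖w_1‖ = (-1, -4, 2)/4.5826 = (-0.2182, -0.8729, 0.4364).
r_{13} = q_1·w_3 = 0.2182.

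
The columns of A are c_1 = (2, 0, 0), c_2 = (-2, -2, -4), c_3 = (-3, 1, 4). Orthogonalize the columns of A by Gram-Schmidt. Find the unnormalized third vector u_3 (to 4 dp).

u_3 = (0.0000, -0.8000, 0.4000)

c_1 = (2, 0, 0); ‖c_1‖ = 2.0000, so e_1 = (1.0000, 0.0000, 0.0000).
e_1·c_2 = 1.0000·(-2) + 0.0000·(-2) + 0.0000·(-4) = -2.0000.
u_2 = c_2 + 2.0000·e_1 = (0.0000, -2.0000, -4.0000).
‖u_2‖ = 4.4721, so e_2 = (0.0000, -0.4472, -0.8944).
e_1·c_3 = 1.0000·(-3) + 0.0000·1 + 0.0000·4 = -3.0000; e_2·c_3 = 0.0000·(-3) + (-0.4472)·1 + (-0.8944)·4 = -4.0249.
u_3 = c_3 + 3.0000·e_1 + 4.0249·e_2 = (0.0000, -0.8000, 0.4000).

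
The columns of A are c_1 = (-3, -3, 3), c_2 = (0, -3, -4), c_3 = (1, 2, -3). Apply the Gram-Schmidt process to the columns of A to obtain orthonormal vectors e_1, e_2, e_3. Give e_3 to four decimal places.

c_1 = (-3, -3, 3); ‖c_1‖ = 5.1962, so e_1 = (-0.5774, -0.5774, 0.5774).
e_1·c_2 = (-0.5774)·0 + (-0.5774)·(-3) + 0.5774·(-4) = -0.5774.
u_2 = c_2 + 0.5774·e_1 = (-0.3333, -3.3333, -3.6667).
‖u_2‖ = 4.9666, so e_2 = (-0.0671, -0.6712, -0.7383).
e_1·c_3 = (-0.5774)·1 + (-0.5774)·2 + 0.5774·(-3) = -3.4641; e_2·c_3 = (-0.0671)·1 + (-0.6712)·2 + (-0.7383)·(-3) = 0.8054.
u_3 = c_3 + 3.4641·e_1 − 0.8054·e_2 = (-0.9459, 0.5405, -0.4054).
‖u_3‖ = 1.1625, so e_3 = (-0.8137, 0.4650, -0.3487).

e_3 = (-0.8137, 0.4650, -0.3487)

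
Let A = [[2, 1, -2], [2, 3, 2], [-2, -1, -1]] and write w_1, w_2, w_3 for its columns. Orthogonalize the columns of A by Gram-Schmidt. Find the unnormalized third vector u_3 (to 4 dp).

w_1 = (2, 2, -2); ‖w_1‖ = 3.4641, so e_1 = (0.5774, 0.5774, -0.5774).
e_1·w_2 = 0.5774·1 + 0.5774·3 + (-0.5774)·(-1) = 2.8868.
u_2 = w_2 − 2.8868·e_1 = (-0.6667, 1.3333, 0.6667).
‖u_2‖ = 1.6330, so e_2 = (-0.4082, 0.8165, 0.4082).
e_1·w_3 = 0.5774·(-2) + 0.5774·2 + (-0.5774)·(-1) = 0.5774; e_2·w_3 = (-0.4082)·(-2) + 0.8165·2 + 0.4082·(-1) = 2.0412.
u_3 = w_3 − 0.5774·e_1 − 2.0412·e_2 = (-1.5000, 0.0000, -1.5000).

u_3 = (-1.5000, 0.0000, -1.5000)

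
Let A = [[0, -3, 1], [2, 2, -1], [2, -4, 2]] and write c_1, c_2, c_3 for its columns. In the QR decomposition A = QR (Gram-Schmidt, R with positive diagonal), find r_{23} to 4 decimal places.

c_1 = (0, 2, 2); ‖c_1‖ = 2.8284, so q_1 = (0.0000, 0.7071, 0.7071).
q_1·c_2 = 0.0000·(-3) + 0.7071·2 + 0.7071·(-4) = -1.4142.
u_2 = c_2 + 1.4142·q_1 = (-3.0000, 3.0000, -3.0000).
‖u_2‖ = 5.1962, so q_2 = (-0.5774, 0.5774, -0.5774).
r_{23} = q_2·c_3 = -2.3094.

r_{23} = -2.3094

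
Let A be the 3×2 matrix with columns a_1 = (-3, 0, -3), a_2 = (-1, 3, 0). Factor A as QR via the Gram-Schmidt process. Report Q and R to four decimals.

e_1 = a_1/‖a_1‖ = (-3, 0, -3)/4.2426 = (-0.7071, 0.0000, -0.7071).
r_{12} = e_1·a_2 = 0.7071.
u_2 = a_2 − 0.7071·e_1 = (-0.5000, 3.0000, 0.5000).
‖u_2‖ = 3.0822, so e_2 = (-0.1622, 0.9733, 0.1622).

Q = [[-0.7071, -0.1622], [0.0000, 0.9733], [-0.7071, 0.1622]], R = [[4.2426, 0.7071], [0.0000, 3.0822]]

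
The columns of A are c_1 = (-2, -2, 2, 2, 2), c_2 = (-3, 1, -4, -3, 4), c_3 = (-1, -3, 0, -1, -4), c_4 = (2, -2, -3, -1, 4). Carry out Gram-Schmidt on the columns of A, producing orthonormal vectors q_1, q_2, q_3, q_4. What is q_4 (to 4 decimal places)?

q_4 = (0.6349, -0.6335, -0.3054, -0.0128, 0.3196)

c_1 = (-2, -2, 2, 2, 2); ‖c_1‖ = 4.4721, so q_1 = (-0.4472, -0.4472, 0.4472, 0.4472, 0.4472).
q_1·c_2 = (-0.4472)·(-3) + (-0.4472)·1 + 0.4472·(-4) + 0.4472·(-3) + 0.4472·4 = -0.4472.
u_2 = c_2 + 0.4472·q_1 = (-3.2000, 0.8000, -3.8000, -2.8000, 4.2000).
‖u_2‖ = 7.1274, so q_2 = (-0.4490, 0.1122, -0.5332, -0.3928, 0.5893).
q_1·c_3 = (-0.4472)·(-1) + (-0.4472)·(-3) + 0.4472·0 + 0.4472·(-1) + 0.4472·(-4) = -0.4472; q_2·c_3 = (-0.4490)·(-1) + 0.1122·(-3) + (-0.5332)·0 + (-0.3928)·(-1) + 0.5893·(-4) = -1.8520.
u_3 = c_3 + 0.4472·q_1 + 1.8520·q_2 = (-2.0315, -2.9921, -0.7874, -1.5276, -2.7087).
‖u_3‖ = 4.8343, so q_3 = (-0.4202, -0.6189, -0.1629, -0.3160, -0.5603).
q_1·c_4 = (-0.4472)·2 + (-0.4472)·(-2) + 0.4472·(-3) + 0.4472·(-1) + 0.4472·4 = 0.0000; q_2·c_4 = (-0.4490)·2 + 0.1122·(-2) + (-0.5332)·(-3) + (-0.3928)·(-1) + 0.5893·4 = 3.2270; q_3·c_4 = (-0.4202)·2 + (-0.6189)·(-2) + (-0.1629)·(-3) + (-0.3160)·(-1) + (-0.5603)·4 = -1.0392.
u_4 = c_4 + 0.0000·q_1 − 3.2270·q_2 + 1.0392·q_3 = (3.0121, -3.0054, -1.4488, -0.0606, 1.5162).
‖u_4‖ = 4.7441, so q_4 = (0.6349, -0.6335, -0.3054, -0.0128, 0.3196).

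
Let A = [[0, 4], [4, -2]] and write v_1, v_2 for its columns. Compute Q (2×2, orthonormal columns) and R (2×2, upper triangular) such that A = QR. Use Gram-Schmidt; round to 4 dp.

Q = [[0.0000, 1.0000], [1.0000, 0.0000]], R = [[4.0000, -2.0000], [0.0000, 4.0000]]

e_1 = v_1/‖v_1‖ = (0, 4)/4.0000 = (0.0000, 1.0000).
r_{12} = e_1·v_2 = -2.0000.
u_2 = v_2 + 2.0000·e_1 = (4.0000, 0.0000).
‖u_2‖ = 4.0000, so e_2 = (1.0000, 0.0000).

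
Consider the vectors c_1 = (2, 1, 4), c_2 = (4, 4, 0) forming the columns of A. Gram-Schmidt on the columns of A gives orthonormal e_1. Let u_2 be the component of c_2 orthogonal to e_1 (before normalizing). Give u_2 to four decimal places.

c_1 = (2, 1, 4); ‖c_1‖ = 4.5826, so e_1 = (0.4364, 0.2182, 0.8729).
e_1·c_2 = 0.4364·4 + 0.2182·4 + 0.8729·0 = 2.6186.
u_2 = c_2 − 2.6186·e_1 = (2.8571, 3.4286, -2.2857).

u_2 = (2.8571, 3.4286, -2.2857)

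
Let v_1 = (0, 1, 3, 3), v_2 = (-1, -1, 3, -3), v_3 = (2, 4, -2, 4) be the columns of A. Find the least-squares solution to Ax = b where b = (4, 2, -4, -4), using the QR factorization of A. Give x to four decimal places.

v_1 = (0, 1, 3, 3); ‖v_1‖ = 4.3589, so q_1 = (0.0000, 0.2294, 0.6882, 0.6882).
q_1·v_2 = 0.0000·(-1) + 0.2294·(-1) + 0.6882·3 + 0.6882·(-3) = -0.2294.
u_2 = v_2 + 0.2294·q_1 = (-1.0000, -0.9474, 3.1579, -2.8421).
‖u_2‖ = 4.4662, so q_2 = (-0.2239, -0.2121, 0.7071, -0.6364).
q_1·v_3 = 0.0000·2 + 0.2294·4 + 0.6882·(-2) + 0.6882·4 = 2.2942; q_2·v_3 = (-0.2239)·2 + (-0.2121)·4 + 0.7071·(-2) + (-0.6364)·4 = -5.2558.
u_3 = v_3 − 2.2942·q_1 + 5.2558·q_2 = (0.8232, 2.3588, 0.1372, -0.9235).
‖u_3‖ = 2.6671, so q_3 = (0.3087, 0.8844, 0.0514, -0.3462).
Qᵀb = (-5.0471, -1.6027, 4.1827).
Back-substitute: x_3 = 4.1827/2.6671 = 1.5682.
x_2 = (-1.6027 + 5.2558·1.5682)/4.4662 = 1.4866.
x_1 = (-5.0471 + 0.2294·1.4866 − 2.2942·1.5682)/4.3589 = -1.9050.

x = (-1.9050, 1.4866, 1.5682)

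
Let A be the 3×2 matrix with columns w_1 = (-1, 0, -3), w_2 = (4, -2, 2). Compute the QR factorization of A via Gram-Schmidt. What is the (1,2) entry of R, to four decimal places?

w_1 = (-1, 0, -3); ‖w_1‖ = 3.1623, so e_1 = (-0.3162, 0.0000, -0.9487).
r_{12} = e_1·w_2 = -3.1623.

r_{12} = -3.1623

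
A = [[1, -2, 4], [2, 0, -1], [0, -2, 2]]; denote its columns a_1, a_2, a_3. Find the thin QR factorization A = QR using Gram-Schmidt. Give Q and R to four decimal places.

Q = [[0.4472, -0.5963, 0.6667], [0.8944, 0.2981, -0.3333], [0.0000, -0.7454, -0.6667]], R = [[2.2361, -0.8944, 0.8944], [0.0000, 2.6833, -4.1740], [0.0000, 0.0000, 1.6667]]

q_1 = a_1/‖a_1‖ = (1, 2, 0)/2.2361 = (0.4472, 0.8944, 0.0000).
r_{12} = q_1·a_2 = -0.8944.
u_2 = a_2 + 0.8944·q_1 = (-1.6000, 0.8000, -2.0000).
‖u_2‖ = 2.6833, so q_2 = (-0.5963, 0.2981, -0.7454).
r_{13} = q_1·a_3 = 0.8944; r_{23} = q_2·a_3 = -4.1740.
u_3 = a_3 − 0.8944·q_1 + 4.1740·q_2 = (1.1111, -0.5556, -1.1111).
‖u_3‖ = 1.6667, so q_3 = (0.6667, -0.3333, -0.6667).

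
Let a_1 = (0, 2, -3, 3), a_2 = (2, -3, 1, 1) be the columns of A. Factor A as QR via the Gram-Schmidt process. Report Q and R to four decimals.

q_1 = a_1/‖a_1‖ = (0, 2, -3, 3)/4.6904 = (0.0000, 0.4264, -0.6396, 0.6396).
r_{12} = q_1·a_2 = -1.2792.
u_2 = a_2 + 1.2792·q_1 = (2.0000, -2.4545, 0.1818, 1.8182).
‖u_2‖ = 3.6556, so q_2 = (0.5471, -0.6714, 0.0497, 0.4974).

Q = [[0.0000, 0.5471], [0.4264, -0.6714], [-0.6396, 0.0497], [0.6396, 0.4974]], R = [[4.6904, -1.2792], [0.0000, 3.6556]]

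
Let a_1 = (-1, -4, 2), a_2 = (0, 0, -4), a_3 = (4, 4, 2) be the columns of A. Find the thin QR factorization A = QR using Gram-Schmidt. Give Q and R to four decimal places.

Q = [[-0.2182, -0.1059, 0.9701], [-0.8729, -0.4234, -0.2425], [0.4364, -0.8997, 0.0000]], R = [[4.5826, -1.7457, -3.4915], [0.0000, 3.5989, -3.9165], [0.0000, 0.0000, 2.9104]]

a_1 = (-1, -4, 2); ‖a_1‖ = 4.5826, so q_1 = (-0.2182, -0.8729, 0.4364).
q_1·a_2 = (-0.2182)·0 + (-0.8729)·0 + 0.4364·(-4) = -1.7457.
u_2 = a_2 + 1.7457·q_1 = (-0.3810, -1.5238, -3.2381).
‖u_2‖ = 3.5989, so q_2 = (-0.1059, -0.4234, -0.8997).
q_1·a_3 = (-0.2182)·4 + (-0.8729)·4 + 0.4364·2 = -3.4915; q_2·a_3 = (-0.1059)·4 + (-0.4234)·4 + (-0.8997)·2 = -3.9165.
u_3 = a_3 + 3.4915·q_1 + 3.9165·q_2 = (2.8235, -0.7059, 0.0000).
‖u_3‖ = 2.9104, so q_3 = (0.9701, -0.2425, 0.0000).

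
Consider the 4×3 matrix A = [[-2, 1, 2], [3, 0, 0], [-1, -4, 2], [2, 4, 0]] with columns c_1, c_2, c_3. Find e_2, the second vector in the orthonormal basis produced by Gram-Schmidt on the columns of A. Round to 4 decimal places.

c_1 = (-2, 3, -1, 2); ‖c_1‖ = 4.2426, so e_1 = (-0.4714, 0.7071, -0.2357, 0.4714).
e_1·c_2 = (-0.4714)·1 + 0.7071·0 + (-0.2357)·(-4) + 0.4714·4 = 2.3570.
u_2 = c_2 − 2.3570·e_1 = (2.1111, -1.6667, -3.4444, 2.8889).
‖u_2‖ = 5.2387, so e_2 = (0.4030, -0.3181, -0.6575, 0.5514).

e_2 = (0.4030, -0.3181, -0.6575, 0.5514)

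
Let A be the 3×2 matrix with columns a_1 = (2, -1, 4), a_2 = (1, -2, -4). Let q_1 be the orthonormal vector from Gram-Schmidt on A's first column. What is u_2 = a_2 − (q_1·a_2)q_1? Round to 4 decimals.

a_1 = (2, -1, 4); ‖a_1‖ = 4.5826, so q_1 = (0.4364, -0.2182, 0.8729).
q_1·a_2 = 0.4364·1 + (-0.2182)·(-2) + 0.8729·(-4) = -2.6186.
u_2 = a_2 + 2.6186·q_1 = (2.1429, -2.5714, -1.7143).

u_2 = (2.1429, -2.5714, -1.7143)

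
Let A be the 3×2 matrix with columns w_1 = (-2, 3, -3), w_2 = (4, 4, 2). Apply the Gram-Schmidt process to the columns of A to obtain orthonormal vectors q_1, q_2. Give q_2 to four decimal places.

q_2 = (0.6380, 0.7139, 0.2886)

w_1 = (-2, 3, -3); ‖w_1‖ = 4.6904, so q_1 = (-0.4264, 0.6396, -0.6396).
q_1·w_2 = (-0.4264)·4 + 0.6396·4 + (-0.6396)·2 = -0.4264.
u_2 = w_2 + 0.4264·q_1 = (3.8182, 4.2727, 1.7273).
‖u_2‖ = 5.9848, so q_2 = (0.6380, 0.7139, 0.2886).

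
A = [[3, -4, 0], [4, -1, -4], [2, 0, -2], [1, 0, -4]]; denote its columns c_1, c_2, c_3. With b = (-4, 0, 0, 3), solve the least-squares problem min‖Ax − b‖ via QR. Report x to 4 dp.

c_1 = (3, 4, 2, 1); ‖c_1‖ = 5.4772, so q_1 = (0.5477, 0.7303, 0.3651, 0.1826).
q_1·c_2 = 0.5477·(-4) + 0.7303·(-1) + 0.3651·0 + 0.1826·0 = -2.9212.
u_2 = c_2 + 2.9212·q_1 = (-2.4000, 1.1333, 1.0667, 0.5333).
‖u_2‖ = 2.9098, so q_2 = (-0.8248, 0.3895, 0.3666, 0.1833).
q_1·c_3 = 0.5477·0 + 0.7303·(-4) + 0.3651·(-2) + 0.1826·(-4) = -4.3818; q_2·c_3 = (-0.8248)·0 + 0.3895·(-4) + 0.3666·(-2) + 0.1833·(-4) = -3.0243.
u_3 = c_3 + 4.3818·q_1 + 3.0243·q_2 = (-0.0945, 0.3780, 0.7087, -2.6457).
‖u_3‖ = 2.7665, so q_3 = (-0.0342, 0.1366, 0.2562, -0.9563).
Qᵀb = (-1.6432, 3.8491, -2.7323).
Back-substitute: x_3 = -2.7323/2.7665 = -0.9877.
x_2 = (3.8491 + 3.0243·(-0.9877))/2.9098 = 0.2963.
x_1 = (-1.6432 + 2.9212·0.2963 + 4.3818·(-0.9877))/5.4772 = -0.9321.

x = (-0.9321, 0.2963, -0.9877)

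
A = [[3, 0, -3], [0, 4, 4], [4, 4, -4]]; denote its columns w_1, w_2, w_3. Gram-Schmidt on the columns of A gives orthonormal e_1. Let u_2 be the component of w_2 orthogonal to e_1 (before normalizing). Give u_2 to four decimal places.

w_1 = (3, 0, 4); ‖w_1‖ = 5.0000, so e_1 = (0.6000, 0.0000, 0.8000).
e_1·w_2 = 0.6000·0 + 0.0000·4 + 0.8000·4 = 3.2000.
u_2 = w_2 − 3.2000·e_1 = (-1.9200, 4.0000, 1.4400).

u_2 = (-1.9200, 4.0000, 1.4400)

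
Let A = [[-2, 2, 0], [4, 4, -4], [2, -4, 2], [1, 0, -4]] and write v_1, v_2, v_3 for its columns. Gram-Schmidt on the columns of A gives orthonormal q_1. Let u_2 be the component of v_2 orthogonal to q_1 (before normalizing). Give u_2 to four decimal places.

u_2 = (2.3200, 3.3600, -4.3200, -0.1600)

v_1 = (-2, 4, 2, 1); ‖v_1‖ = 5.0000, so q_1 = (-0.4000, 0.8000, 0.4000, 0.2000).
q_1·v_2 = (-0.4000)·2 + 0.8000·4 + 0.4000·(-4) + 0.2000·0 = 0.8000.
u_2 = v_2 − 0.8000·q_1 = (2.3200, 3.3600, -4.3200, -0.1600).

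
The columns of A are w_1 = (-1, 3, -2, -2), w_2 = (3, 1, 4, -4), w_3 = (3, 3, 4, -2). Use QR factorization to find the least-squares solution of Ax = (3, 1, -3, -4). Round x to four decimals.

x = (0.8670, 1.0214, -0.8028)

e_1 = w_1/‖w_1‖ = (-1, 3, -2, -2)/4.2426 = (-0.2357, 0.7071, -0.4714, -0.4714).
r_{12} = e_1·w_2 = 0.0000.
u_2 = w_2 + 0.0000·e_1 = (3.0000, 1.0000, 4.0000, -4.0000).
‖u_2‖ = 6.4807, so e_2 = (0.4629, 0.1543, 0.6172, -0.6172).
r_{13} = e_1·w_3 = 0.4714; r_{23} = e_2·w_3 = 5.5549.
u_3 = w_3 − 0.4714·e_1 − 5.5549·e_2 = (0.5397, 1.8095, 0.7937, 1.6508).
‖u_3‖ = 2.6307, so e_3 = (0.2051, 0.6878, 0.3017, 0.6275).
Qᵀb = (3.2998, 2.1602, -2.1118).
Back-substitute: x_3 = -2.1118/2.6307 = -0.8028.
x_2 = (2.1602 − 5.5549·(-0.8028))/6.4807 = 1.0214.
x_1 = (3.2998 + 0.0000·1.0214 − 0.4714·(-0.8028))/4.2426 = 0.8670.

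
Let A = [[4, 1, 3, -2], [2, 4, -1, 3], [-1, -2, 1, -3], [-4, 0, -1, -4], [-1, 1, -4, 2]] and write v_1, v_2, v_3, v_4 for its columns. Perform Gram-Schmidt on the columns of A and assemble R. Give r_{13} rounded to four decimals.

e_1 = v_1/‖v_1‖ = (4, 2, -1, -4, -1)/6.1644 = (0.6489, 0.3244, -0.1622, -0.6489, -0.1622).
r_{13} = e_1·v_3 = 2.7578.

r_{13} = 2.7578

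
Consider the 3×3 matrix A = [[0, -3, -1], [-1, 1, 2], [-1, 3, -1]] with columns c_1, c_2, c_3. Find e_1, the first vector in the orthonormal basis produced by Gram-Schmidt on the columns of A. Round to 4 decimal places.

c_1 = (0, -1, -1); ‖c_1‖ = 1.4142, so e_1 = (0.0000, -0.7071, -0.7071).

e_1 = (0.0000, -0.7071, -0.7071)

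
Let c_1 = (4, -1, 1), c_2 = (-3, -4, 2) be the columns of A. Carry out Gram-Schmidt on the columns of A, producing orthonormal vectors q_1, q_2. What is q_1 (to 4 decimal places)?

q_1 = c_1/‖c_1‖ = (4, -1, 1)/4.2426 = (0.9428, -0.2357, 0.2357).

q_1 = (0.9428, -0.2357, 0.2357)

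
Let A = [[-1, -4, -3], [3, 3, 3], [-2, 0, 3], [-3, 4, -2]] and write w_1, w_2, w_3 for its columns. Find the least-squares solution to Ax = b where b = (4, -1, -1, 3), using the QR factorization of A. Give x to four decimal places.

x = (-0.2437, 0.0586, -0.7044)

w_1 = (-1, 3, -2, -3); ‖w_1‖ = 4.7958, so q_1 = (-0.2085, 0.6255, -0.4170, -0.6255).
q_1·w_2 = (-0.2085)·(-4) + 0.6255·3 + (-0.4170)·0 + (-0.6255)·4 = 0.2085.
u_2 = w_2 − 0.2085·q_1 = (-3.9565, 2.8696, 0.0870, 4.1304).
‖u_2‖ = 6.3997, so q_2 = (-0.6182, 0.4484, 0.0136, 0.6454).
q_1·w_3 = (-0.2085)·(-3) + 0.6255·3 + (-0.4170)·3 + (-0.6255)·(-2) = 2.5022; q_2·w_3 = (-0.6182)·(-3) + 0.4484·3 + 0.0136·3 + 0.6454·(-2) = 1.9498.
u_3 = w_3 − 2.5022·q_1 − 1.9498·q_2 = (-1.2728, 0.5605, 4.0170, -1.6932).
‖u_3‖ = 4.5757, so q_3 = (-0.2782, 0.1225, 0.8779, -0.3700).
Qᵀb = (-2.9192, -0.9987, -3.2232).
Back-substitute: x_3 = -3.2232/4.5757 = -0.7044.
x_2 = (-0.9987 − 1.9498·(-0.7044))/6.3997 = 0.0586.
x_1 = (-2.9192 − 0.2085·0.0586 − 2.5022·(-0.7044))/4.7958 = -0.2437.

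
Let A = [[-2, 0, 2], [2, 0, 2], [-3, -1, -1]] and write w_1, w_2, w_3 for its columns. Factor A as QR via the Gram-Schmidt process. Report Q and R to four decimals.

e_1 = w_1/‖w_1‖ = (-2, 2, -3)/4.1231 = (-0.4851, 0.4851, -0.7276).
r_{12} = e_1·w_2 = 0.7276.
u_2 = w_2 − 0.7276·e_1 = (0.3529, -0.3529, -0.4706).
‖u_2‖ = 0.6860, so e_2 = (0.5145, -0.5145, -0.6860).
r_{13} = e_1·w_3 = 0.7276; r_{23} = e_2·w_3 = 0.6860.
u_3 = w_3 − 0.7276·e_1 − 0.6860·e_2 = (2.0000, 2.0000, 0.0000).
‖u_3‖ = 2.8284, so e_3 = (0.7071, 0.7071, 0.0000).

Q = [[-0.4851, 0.5145, 0.7071], [0.4851, -0.5145, 0.7071], [-0.7276, -0.6860, 0.0000]], R = [[4.1231, 0.7276, 0.7276], [0.0000, 0.6860, 0.6860], [0.0000, 0.0000, 2.8284]]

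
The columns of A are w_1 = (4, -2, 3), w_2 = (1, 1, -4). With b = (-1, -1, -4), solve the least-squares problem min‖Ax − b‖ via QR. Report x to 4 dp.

x = (-0.2654, 0.6303)

w_1 = (4, -2, 3); ‖w_1‖ = 5.3852, so e_1 = (0.7428, -0.3714, 0.5571).
e_1·w_2 = 0.7428·1 + (-0.3714)·1 + 0.5571·(-4) = -1.8570.
u_2 = w_2 + 1.8570·e_1 = (2.3793, 0.3103, -2.9655).
‖u_2‖ = 3.8147, so e_2 = (0.6237, 0.0814, -0.7774).
Qᵀb = (-2.5997, 2.4045).
Back-substitute: x_2 = 2.4045/3.8147 = 0.6303.
x_1 = (-2.5997 + 1.8570·0.6303)/5.3852 = -0.2654.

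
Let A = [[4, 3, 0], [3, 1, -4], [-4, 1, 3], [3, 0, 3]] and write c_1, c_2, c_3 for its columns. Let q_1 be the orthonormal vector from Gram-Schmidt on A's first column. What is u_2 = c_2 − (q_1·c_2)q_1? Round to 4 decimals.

u_2 = (2.1200, 0.3400, 1.8800, -0.6600)

c_1 = (4, 3, -4, 3); ‖c_1‖ = 7.0711, so q_1 = (0.5657, 0.4243, -0.5657, 0.4243).
q_1·c_2 = 0.5657·3 + 0.4243·1 + (-0.5657)·1 + 0.4243·0 = 1.5556.
u_2 = c_2 − 1.5556·q_1 = (2.1200, 0.3400, 1.8800, -0.6600).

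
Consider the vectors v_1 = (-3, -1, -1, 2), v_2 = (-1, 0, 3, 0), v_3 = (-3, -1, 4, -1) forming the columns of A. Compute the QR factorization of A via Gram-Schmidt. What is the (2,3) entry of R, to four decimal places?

r_{23} = 4.7434

e_1 = v_1/‖v_1‖ = (-3, -1, -1, 2)/3.8730 = (-0.7746, -0.2582, -0.2582, 0.5164).
r_{12} = e_1·v_2 = 0.0000.
u_2 = v_2 − 0.0000·e_1 = (-1.0000, 0.0000, 3.0000, 0.0000).
‖u_2‖ = 3.1623, so e_2 = (-0.3162, 0.0000, 0.9487, 0.0000).
r_{23} = e_2·v_3 = 4.7434.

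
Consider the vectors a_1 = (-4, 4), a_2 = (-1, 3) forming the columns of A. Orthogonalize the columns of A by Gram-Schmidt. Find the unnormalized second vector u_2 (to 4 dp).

e_1 = a_1/‖a_1‖ = (-4, 4)/5.6569 = (-0.7071, 0.7071).
r_{12} = e_1·a_2 = 2.8284.
u_2 = a_2 − 2.8284·e_1 = (1.0000, 1.0000).

u_2 = (1.0000, 1.0000)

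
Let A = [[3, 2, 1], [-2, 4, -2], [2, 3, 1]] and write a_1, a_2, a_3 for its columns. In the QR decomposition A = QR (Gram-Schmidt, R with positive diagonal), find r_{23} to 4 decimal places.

a_1 = (3, -2, 2); ‖a_1‖ = 4.1231, so e_1 = (0.7276, -0.4851, 0.4851).
e_1·a_2 = 0.7276·2 + (-0.4851)·4 + 0.4851·3 = 0.9701.
u_2 = a_2 − 0.9701·e_1 = (1.2941, 4.4706, 2.5294).
‖u_2‖ = 5.2971, so e_2 = (0.2443, 0.8440, 0.4775).
r_{23} = e_2·a_3 = -0.9661.

r_{23} = -0.9661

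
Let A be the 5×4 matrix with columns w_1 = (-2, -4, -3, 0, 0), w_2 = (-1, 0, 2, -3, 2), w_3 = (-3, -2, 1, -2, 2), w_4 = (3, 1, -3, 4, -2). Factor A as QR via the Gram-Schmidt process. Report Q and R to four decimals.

Q = [[-0.3714, -0.3054, -0.6982, 0.2097], [-0.7428, -0.1321, 0.0267, 0.0902], [-0.5571, 0.3797, 0.4298, -0.2601], [0.0000, -0.7182, 0.5673, 0.3397], [0.0000, 0.4788, 0.0721, 0.8745]], R = [[5.3852, -0.7428, 2.0426, -0.1857], [0.0000, 4.1771, 3.9542, -6.0180], [0.0000, 0.0000, 1.4804, -1.2321], [0.0000, 0.0000, 0.0000, 1.1094]]

w_1 = (-2, -4, -3, 0, 0); ‖w_1‖ = 5.3852, so q_1 = (-0.3714, -0.7428, -0.5571, 0.0000, 0.0000).
q_1·w_2 = (-0.3714)·(-1) + (-0.7428)·0 + (-0.5571)·2 + 0.0000·(-3) + 0.0000·2 = -0.7428.
u_2 = w_2 + 0.7428·q_1 = (-1.2759, -0.5517, 1.5862, -3.0000, 2.0000).
‖u_2‖ = 4.1771, so q_2 = (-0.3054, -0.1321, 0.3797, -0.7182, 0.4788).
q_1·w_3 = (-0.3714)·(-3) + (-0.7428)·(-2) + (-0.5571)·1 + 0.0000·(-2) + 0.0000·2 = 2.0426; q_2·w_3 = (-0.3054)·(-3) + (-0.1321)·(-2) + 0.3797·1 + (-0.7182)·(-2) + 0.4788·2 = 3.9542.
u_3 = w_3 − 2.0426·q_1 − 3.9542·q_2 = (-1.0336, 0.0395, 0.6364, 0.8399, 0.1067).
‖u_3‖ = 1.4804, so q_3 = (-0.6982, 0.0267, 0.4298, 0.5673, 0.0721).
q_1·w_4 = (-0.3714)·3 + (-0.7428)·1 + (-0.5571)·(-3) + 0.0000·4 + 0.0000·(-2) = -0.1857; q_2·w_4 = (-0.3054)·3 + (-0.1321)·1 + 0.3797·(-3) + (-0.7182)·4 + 0.4788·(-2) = -6.0180; q_3·w_4 = (-0.6982)·3 + 0.0267·1 + 0.4298·(-3) + 0.5673·4 + 0.0721·(-2) = -1.2321.
u_4 = w_4 + 0.1857·q_1 + 6.0180·q_2 + 1.2321·q_3 = (0.2326, 0.1001, -0.2885, 0.3769, 0.9702).
‖u_4‖ = 1.1094, so q_4 = (0.2097, 0.0902, -0.2601, 0.3397, 0.8745).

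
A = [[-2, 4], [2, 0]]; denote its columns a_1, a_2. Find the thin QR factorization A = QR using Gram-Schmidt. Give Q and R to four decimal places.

Q = [[-0.7071, 0.7071], [0.7071, 0.7071]], R = [[2.8284, -2.8284], [0.0000, 2.8284]]

q_1 = a_1/‖a_1‖ = (-2, 2)/2.8284 = (-0.7071, 0.7071).
r_{12} = q_1·a_2 = -2.8284.
u_2 = a_2 + 2.8284·q_1 = (2.0000, 2.0000).
‖u_2‖ = 2.8284, so q_2 = (0.7071, 0.7071).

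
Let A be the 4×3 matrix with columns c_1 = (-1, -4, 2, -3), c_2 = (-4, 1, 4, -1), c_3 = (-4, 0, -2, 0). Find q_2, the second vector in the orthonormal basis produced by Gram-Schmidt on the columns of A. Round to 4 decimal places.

c_1 = (-1, -4, 2, -3); ‖c_1‖ = 5.4772, so q_1 = (-0.1826, -0.7303, 0.3651, -0.5477).
q_1·c_2 = (-0.1826)·(-4) + (-0.7303)·1 + 0.3651·4 + (-0.5477)·(-1) = 2.0083.
u_2 = c_2 − 2.0083·q_1 = (-3.6333, 2.4667, 3.2667, 0.1000).
‖u_2‖ = 5.4742, so q_2 = (-0.6637, 0.4506, 0.5967, 0.0183).

q_2 = (-0.6637, 0.4506, 0.5967, 0.0183)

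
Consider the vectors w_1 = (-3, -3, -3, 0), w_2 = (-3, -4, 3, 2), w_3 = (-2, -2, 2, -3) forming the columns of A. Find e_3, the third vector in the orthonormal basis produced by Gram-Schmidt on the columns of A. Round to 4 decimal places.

e_1 = w_1/‖w_1‖ = (-3, -3, -3, 0)/5.1962 = (-0.5774, -0.5774, -0.5774, 0.0000).
r_{12} = e_1·w_2 = 2.3094.
u_2 = w_2 − 2.3094·e_1 = (-1.6667, -2.6667, 4.3333, 2.0000).
‖u_2‖ = 5.7155, so e_2 = (-0.2916, -0.4666, 0.7582, 0.3499).
r_{13} = e_1·w_3 = 1.1547; r_{23} = e_2·w_3 = 1.9829.
u_3 = w_3 − 1.1547·e_1 − 1.9829·e_2 = (-0.7551, -0.4082, 1.1633, -3.6939).
‖u_3‖ = 3.9667, so e_3 = (-0.1904, -0.1029, 0.2933, -0.9312).

e_3 = (-0.1904, -0.1029, 0.2933, -0.9312)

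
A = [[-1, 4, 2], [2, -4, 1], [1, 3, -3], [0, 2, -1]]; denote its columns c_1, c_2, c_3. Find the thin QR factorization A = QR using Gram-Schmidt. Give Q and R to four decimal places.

q_1 = c_1/‖c_1‖ = (-1, 2, 1, 0)/2.4495 = (-0.4082, 0.8165, 0.4082, 0.0000).
r_{12} = q_1·c_2 = -3.6742.
u_2 = c_2 + 3.6742·q_1 = (2.5000, -1.0000, 4.5000, 2.0000).
‖u_2‖ = 5.6125, so q_2 = (0.4454, -0.1782, 0.8018, 0.3563).
r_{13} = q_1·c_3 = -1.2247; r_{23} = q_2·c_3 = -2.0490.
u_3 = c_3 + 1.2247·q_1 + 2.0490·q_2 = (2.4127, 1.6349, -0.8571, -0.2698).
‖u_3‖ = 3.0499, so q_3 = (0.7911, 0.5361, -0.2810, -0.0885).

Q = [[-0.4082, 0.4454, 0.7911], [0.8165, -0.1782, 0.5361], [0.4082, 0.8018, -0.2810], [0.0000, 0.3563, -0.0885]], R = [[2.4495, -3.6742, -1.2247], [0.0000, 5.6125, -2.0490], [0.0000, 0.0000, 3.0499]]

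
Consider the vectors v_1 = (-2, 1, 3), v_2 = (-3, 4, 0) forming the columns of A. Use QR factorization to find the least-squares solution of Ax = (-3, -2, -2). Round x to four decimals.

e_1 = v_1/‖v_1‖ = (-2, 1, 3)/3.7417 = (-0.5345, 0.2673, 0.8018).
r_{12} = e_1·v_2 = 2.6726.
u_2 = v_2 − 2.6726·e_1 = (-1.5714, 3.2857, -2.1429).
‖u_2‖ = 4.2258, so e_2 = (-0.3719, 0.7775, -0.5071).
Qᵀb = (-0.5345, 0.5747).
Back-substitute: x_2 = 0.5747/4.2258 = 0.1360.
x_1 = (-0.5345 − 2.6726·0.1360)/3.7417 = -0.2400.

x = (-0.2400, 0.1360)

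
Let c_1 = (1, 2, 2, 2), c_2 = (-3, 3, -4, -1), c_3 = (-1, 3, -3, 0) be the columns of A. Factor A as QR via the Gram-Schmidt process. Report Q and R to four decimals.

Q = [[0.2774, -0.4405, 0.8129], [0.5547, 0.7295, 0.0800], [0.5547, -0.5231, -0.5707], [0.5547, 0.0138, 0.0843]], R = [[3.6056, -1.9415, -0.2774], [0.0000, 5.5884, 4.1982], [0.0000, 0.0000, 1.1393]]

q_1 = c_1/‖c_1‖ = (1, 2, 2, 2)/3.6056 = (0.2774, 0.5547, 0.5547, 0.5547).
r_{12} = q_1·c_2 = -1.9415.
u_2 = c_2 + 1.9415·q_1 = (-2.4615, 4.0769, -2.9231, 0.0769).
‖u_2‖ = 5.5884, so q_2 = (-0.4405, 0.7295, -0.5231, 0.0138).
r_{13} = q_1·c_3 = -0.2774; r_{23} = q_2·c_3 = 4.1982.
u_3 = c_3 + 0.2774·q_1 − 4.1982·q_2 = (0.9261, 0.0911, -0.6502, 0.0961).
‖u_3‖ = 1.1393, so q_3 = (0.8129, 0.0800, -0.5707, 0.0843).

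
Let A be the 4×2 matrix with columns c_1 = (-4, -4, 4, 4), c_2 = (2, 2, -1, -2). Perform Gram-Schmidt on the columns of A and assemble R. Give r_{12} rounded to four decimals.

r_{12} = -3.5000

e_1 = c_1/‖c_1‖ = (-4, -4, 4, 4)/8.0000 = (-0.5000, -0.5000, 0.5000, 0.5000).
r_{12} = e_1·c_2 = -3.5000.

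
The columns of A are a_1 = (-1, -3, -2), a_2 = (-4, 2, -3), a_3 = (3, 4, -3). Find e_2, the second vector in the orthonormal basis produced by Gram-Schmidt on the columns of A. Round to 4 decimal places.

e_2 = (-0.7037, 0.5413, -0.4601)

a_1 = (-1, -3, -2); ‖a_1‖ = 3.7417, so e_1 = (-0.2673, -0.8018, -0.5345).
e_1·a_2 = (-0.2673)·(-4) + (-0.8018)·2 + (-0.5345)·(-3) = 1.0690.
u_2 = a_2 − 1.0690·e_1 = (-3.7143, 2.8571, -2.4286).
‖u_2‖ = 5.2780, so e_2 = (-0.7037, 0.5413, -0.4601).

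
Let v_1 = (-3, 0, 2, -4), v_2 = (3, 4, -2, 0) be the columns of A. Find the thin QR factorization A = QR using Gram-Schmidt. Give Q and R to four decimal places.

q_1 = v_1/‖v_1‖ = (-3, 0, 2, -4)/5.3852 = (-0.5571, 0.0000, 0.3714, -0.7428).
r_{12} = q_1·v_2 = -2.4140.
u_2 = v_2 + 2.4140·q_1 = (1.6552, 4.0000, -1.1034, -1.7931).
‖u_2‖ = 4.8138, so q_2 = (0.3438, 0.8309, -0.2292, -0.3725).

Q = [[-0.5571, 0.3438], [0.0000, 0.8309], [0.3714, -0.2292], [-0.7428, -0.3725]], R = [[5.3852, -2.4140], [0.0000, 4.8138]]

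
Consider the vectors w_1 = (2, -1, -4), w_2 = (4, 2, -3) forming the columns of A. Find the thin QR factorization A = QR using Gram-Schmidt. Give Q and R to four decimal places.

w_1 = (2, -1, -4); ‖w_1‖ = 4.5826, so q_1 = (0.4364, -0.2182, -0.8729).
q_1·w_2 = 0.4364·4 + (-0.2182)·2 + (-0.8729)·(-3) = 3.9279.
u_2 = w_2 − 3.9279·q_1 = (2.2857, 2.8571, 0.4286).
‖u_2‖ = 3.6839, so q_2 = (0.6205, 0.7756, 0.1163).

Q = [[0.4364, 0.6205], [-0.2182, 0.7756], [-0.8729, 0.1163]], R = [[4.5826, 3.9279], [0.0000, 3.6839]]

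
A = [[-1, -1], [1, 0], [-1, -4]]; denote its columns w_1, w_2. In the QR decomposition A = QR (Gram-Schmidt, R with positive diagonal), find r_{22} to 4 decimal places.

r_{22} = 2.9439

w_1 = (-1, 1, -1); ‖w_1‖ = 1.7321, so e_1 = (-0.5774, 0.5774, -0.5774).
e_1·w_2 = (-0.5774)·(-1) + 0.5774·0 + (-0.5774)·(-4) = 2.8868.
u_2 = w_2 − 2.8868·e_1 = (0.6667, -1.6667, -2.3333).
r_{22} = ‖u_2‖ = 2.9439.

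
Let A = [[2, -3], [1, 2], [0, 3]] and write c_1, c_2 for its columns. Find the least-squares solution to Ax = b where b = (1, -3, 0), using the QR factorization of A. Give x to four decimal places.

c_1 = (2, 1, 0); ‖c_1‖ = 2.2361, so e_1 = (0.8944, 0.4472, 0.0000).
e_1·c_2 = 0.8944·(-3) + 0.4472·2 + 0.0000·3 = -1.7889.
u_2 = c_2 + 1.7889·e_1 = (-1.4000, 2.8000, 3.0000).
‖u_2‖ = 4.3359, so e_2 = (-0.3229, 0.6458, 0.6919).
Qᵀb = (-0.4472, -2.2602).
Back-substitute: x_2 = -2.2602/4.3359 = -0.5213.
x_1 = (-0.4472 + 1.7889·(-0.5213))/2.2361 = -0.6170.

x = (-0.6170, -0.5213)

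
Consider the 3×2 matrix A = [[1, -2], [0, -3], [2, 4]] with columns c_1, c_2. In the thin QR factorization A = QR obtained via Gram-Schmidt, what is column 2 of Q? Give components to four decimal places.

e_2 = (-0.6854, -0.6425, 0.3427)

e_1 = c_1/‖c_1‖ = (1, 0, 2)/2.2361 = (0.4472, 0.0000, 0.8944).
r_{12} = e_1·c_2 = 2.6833.
u_2 = c_2 − 2.6833·e_1 = (-3.2000, -3.0000, 1.6000).
‖u_2‖ = 4.6690, so e_2 = (-0.6854, -0.6425, 0.3427).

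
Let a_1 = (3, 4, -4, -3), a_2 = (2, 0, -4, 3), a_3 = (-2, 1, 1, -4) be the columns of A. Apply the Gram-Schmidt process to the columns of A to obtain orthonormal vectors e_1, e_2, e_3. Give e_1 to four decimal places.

e_1 = (0.4243, 0.5657, -0.5657, -0.4243)

e_1 = a_1/‖a_1‖ = (3, 4, -4, -3)/7.0711 = (0.4243, 0.5657, -0.5657, -0.4243).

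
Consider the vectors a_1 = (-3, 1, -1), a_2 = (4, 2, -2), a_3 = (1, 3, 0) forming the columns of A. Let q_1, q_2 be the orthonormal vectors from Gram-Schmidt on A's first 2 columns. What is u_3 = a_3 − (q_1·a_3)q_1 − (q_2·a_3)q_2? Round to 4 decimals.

a_1 = (-3, 1, -1); ‖a_1‖ = 3.3166, so q_1 = (-0.9045, 0.3015, -0.3015).
q_1·a_2 = (-0.9045)·4 + 0.3015·2 + (-0.3015)·(-2) = -2.4121.
u_2 = a_2 + 2.4121·q_1 = (1.8182, 2.7273, -2.7273).
‖u_2‖ = 4.2640, so q_2 = (0.4264, 0.6396, -0.6396).
q_1·a_3 = (-0.9045)·1 + 0.3015·3 + (-0.3015)·0 = 0.0000; q_2·a_3 = 0.4264·1 + 0.6396·3 + (-0.6396)·0 = 2.3452.
u_3 = a_3 + 0.0000·q_1 − 2.3452·q_2 = (0.0000, 1.5000, 1.5000).

u_3 = (0.0000, 1.5000, 1.5000)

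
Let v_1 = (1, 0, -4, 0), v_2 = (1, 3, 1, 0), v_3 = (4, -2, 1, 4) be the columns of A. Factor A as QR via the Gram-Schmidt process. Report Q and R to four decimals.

Q = [[0.2425, 0.3636, 0.6769], [0.0000, 0.9271, -0.2821], [-0.9701, 0.0909, 0.1692], [0.0000, 0.0000, 0.6584]], R = [[4.1231, -0.7276, 0.0000], [0.0000, 3.2358, -0.3090], [0.0000, 0.0000, 6.0749]]

v_1 = (1, 0, -4, 0); ‖v_1‖ = 4.1231, so e_1 = (0.2425, 0.0000, -0.9701, 0.0000).
e_1·v_2 = 0.2425·1 + 0.0000·3 + (-0.9701)·1 + 0.0000·0 = -0.7276.
u_2 = v_2 + 0.7276·e_1 = (1.1765, 3.0000, 0.2941, 0.0000).
‖u_2‖ = 3.2358, so e_2 = (0.3636, 0.9271, 0.0909, 0.0000).
e_1·v_3 = 0.2425·4 + 0.0000·(-2) + (-0.9701)·1 + 0.0000·4 = 0.0000; e_2·v_3 = 0.3636·4 + 0.9271·(-2) + 0.0909·1 + 0.0000·4 = -0.3090.
u_3 = v_3 + 0.0000·e_1 + 0.3090·e_2 = (4.1124, -1.7135, 1.0281, 4.0000).
‖u_3‖ = 6.0749, so e_3 = (0.6769, -0.2821, 0.1692, 0.6584).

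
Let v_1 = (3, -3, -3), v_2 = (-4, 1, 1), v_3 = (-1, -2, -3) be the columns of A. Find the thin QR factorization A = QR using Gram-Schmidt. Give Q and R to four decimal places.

q_1 = v_1/‖v_1‖ = (3, -3, -3)/5.1962 = (0.5774, -0.5774, -0.5774).
r_{12} = q_1·v_2 = -3.4641.
u_2 = v_2 + 3.4641·q_1 = (-2.0000, -1.0000, -1.0000).
‖u_2‖ = 2.4495, so q_2 = (-0.8165, -0.4082, -0.4082).
r_{13} = q_1·v_3 = 2.3094; r_{23} = q_2·v_3 = 2.8577.
u_3 = v_3 − 2.3094·q_1 − 2.8577·q_2 = (0.0000, 0.5000, -0.5000).
‖u_3‖ = 0.7071, so q_3 = (0.0000, 0.7071, -0.7071).

Q = [[0.5774, -0.8165, 0.0000], [-0.5774, -0.4082, 0.7071], [-0.5774, -0.4082, -0.7071]], R = [[5.1962, -3.4641, 2.3094], [0.0000, 2.4495, 2.8577], [0.0000, 0.0000, 0.7071]]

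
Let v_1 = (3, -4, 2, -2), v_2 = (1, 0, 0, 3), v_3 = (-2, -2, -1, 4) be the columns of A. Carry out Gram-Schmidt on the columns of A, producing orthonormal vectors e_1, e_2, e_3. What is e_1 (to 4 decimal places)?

e_1 = (0.5222, -0.6963, 0.3482, -0.3482)

v_1 = (3, -4, 2, -2); ‖v_1‖ = 5.7446, so e_1 = (0.5222, -0.6963, 0.3482, -0.3482).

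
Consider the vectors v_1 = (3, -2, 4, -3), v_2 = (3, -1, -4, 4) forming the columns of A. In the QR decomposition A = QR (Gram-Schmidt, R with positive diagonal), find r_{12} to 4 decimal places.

r_{12} = -2.7578

v_1 = (3, -2, 4, -3); ‖v_1‖ = 6.1644, so q_1 = (0.4867, -0.3244, 0.6489, -0.4867).
r_{12} = q_1·v_2 = -2.7578.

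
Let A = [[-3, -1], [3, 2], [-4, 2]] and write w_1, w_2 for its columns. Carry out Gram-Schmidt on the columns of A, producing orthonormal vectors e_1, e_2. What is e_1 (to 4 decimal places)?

e_1 = (-0.5145, 0.5145, -0.6860)

w_1 = (-3, 3, -4); ‖w_1‖ = 5.8310, so e_1 = (-0.5145, 0.5145, -0.6860).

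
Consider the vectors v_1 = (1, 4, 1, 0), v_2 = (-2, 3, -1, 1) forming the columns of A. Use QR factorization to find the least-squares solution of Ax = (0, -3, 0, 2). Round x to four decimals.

v_1 = (1, 4, 1, 0); ‖v_1‖ = 4.2426, so q_1 = (0.2357, 0.9428, 0.2357, 0.0000).
q_1·v_2 = 0.2357·(-2) + 0.9428·3 + 0.2357·(-1) + 0.0000·1 = 2.1213.
u_2 = v_2 − 2.1213·q_1 = (-2.5000, 1.0000, -1.5000, 1.0000).
‖u_2‖ = 3.2404, so q_2 = (-0.7715, 0.3086, -0.4629, 0.3086).
Qᵀb = (-2.8284, -0.3086).
Back-substitute: x_2 = -0.3086/3.2404 = -0.0952.
x_1 = (-2.8284 − 2.1213·(-0.0952))/4.2426 = -0.6190.

x = (-0.6190, -0.0952)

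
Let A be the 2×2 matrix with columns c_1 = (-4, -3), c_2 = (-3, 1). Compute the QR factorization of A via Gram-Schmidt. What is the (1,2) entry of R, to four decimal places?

c_1 = (-4, -3); ‖c_1‖ = 5.0000, so e_1 = (-0.8000, -0.6000).
r_{12} = e_1·c_2 = 1.8000.

r_{12} = 1.8000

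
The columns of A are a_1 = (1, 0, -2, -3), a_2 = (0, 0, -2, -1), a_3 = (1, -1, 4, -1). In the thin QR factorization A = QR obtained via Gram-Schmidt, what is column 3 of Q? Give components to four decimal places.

e_3 = (-0.3491, -0.9165, 0.0873, -0.1746)

e_1 = a_1/‖a_1‖ = (1, 0, -2, -3)/3.7417 = (0.2673, 0.0000, -0.5345, -0.8018).
r_{12} = e_1·a_2 = 1.8708.
u_2 = a_2 − 1.8708·e_1 = (-0.5000, 0.0000, -1.0000, 0.5000).
‖u_2‖ = 1.2247, so e_2 = (-0.4082, 0.0000, -0.8165, 0.4082).
r_{13} = e_1·a_3 = -1.0690; r_{23} = e_2·a_3 = -4.0825.
u_3 = a_3 + 1.0690·e_1 + 4.0825·e_2 = (-0.3810, -1.0000, 0.0952, -0.1905).
‖u_3‖ = 1.0911, so e_3 = (-0.3491, -0.9165, 0.0873, -0.1746).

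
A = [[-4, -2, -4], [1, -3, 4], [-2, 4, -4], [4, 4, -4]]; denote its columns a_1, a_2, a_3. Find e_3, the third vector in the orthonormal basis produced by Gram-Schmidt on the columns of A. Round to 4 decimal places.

a_1 = (-4, 1, -2, 4); ‖a_1‖ = 6.0828, so e_1 = (-0.6576, 0.1644, -0.3288, 0.6576).
e_1·a_2 = (-0.6576)·(-2) + 0.1644·(-3) + (-0.3288)·4 + 0.6576·4 = 2.1372.
u_2 = a_2 − 2.1372·e_1 = (-0.5946, -3.3514, 4.7027, 2.5946).
‖u_2‖ = 6.3587, so e_2 = (-0.0935, -0.5271, 0.7396, 0.4080).
e_1·a_3 = (-0.6576)·(-4) + 0.1644·4 + (-0.3288)·(-4) + 0.6576·(-4) = 1.9728; e_2·a_3 = (-0.0935)·(-4) + (-0.5271)·4 + 0.7396·(-4) + 0.4080·(-4) = -6.3246.
u_3 = a_3 − 1.9728·e_1 + 6.3246·e_2 = (-3.2941, 0.3422, 1.3262, -2.7166).
‖u_3‖ = 4.4841, so e_3 = (-0.7346, 0.0763, 0.2958, -0.6058).

e_3 = (-0.7346, 0.0763, 0.2958, -0.6058)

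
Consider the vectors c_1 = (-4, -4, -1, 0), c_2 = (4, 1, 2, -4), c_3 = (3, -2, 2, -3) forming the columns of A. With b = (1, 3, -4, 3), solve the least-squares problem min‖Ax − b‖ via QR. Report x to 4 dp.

x = (-0.7712, -0.4853, -0.4619)

e_1 = c_1/‖c_1‖ = (-4, -4, -1, 0)/5.7446 = (-0.6963, -0.6963, -0.1741, 0.0000).
r_{12} = e_1·c_2 = -3.8297.
u_2 = c_2 + 3.8297·e_1 = (1.3333, -1.6667, 1.3333, -4.0000).
‖u_2‖ = 4.7258, so e_2 = (0.2821, -0.3527, 0.2821, -0.8464).
r_{13} = e_1·c_3 = -1.0445; r_{23} = e_2·c_3 = 4.6553.
u_3 = c_3 + 1.0445·e_1 − 4.6553·e_2 = (0.9593, -1.0855, 0.5047, 0.9403).
‖u_3‖ = 1.7993, so e_3 = (0.5332, -0.6033, 0.2805, 0.5226).
Qᵀb = (-2.0889, -4.4437, -0.8310).
Back-substitute: x_3 = -0.8310/1.7993 = -0.4619.
x_2 = (-4.4437 − 4.6553·(-0.4619))/4.7258 = -0.4853.
x_1 = (-2.0889 + 3.8297·(-0.4853) + 1.0445·(-0.4619))/5.7446 = -0.7712.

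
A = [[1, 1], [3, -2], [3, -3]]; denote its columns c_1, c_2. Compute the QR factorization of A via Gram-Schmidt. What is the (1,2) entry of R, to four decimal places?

c_1 = (1, 3, 3); ‖c_1‖ = 4.3589, so e_1 = (0.2294, 0.6882, 0.6882).
r_{12} = e_1·c_2 = -3.2118.

r_{12} = -3.2118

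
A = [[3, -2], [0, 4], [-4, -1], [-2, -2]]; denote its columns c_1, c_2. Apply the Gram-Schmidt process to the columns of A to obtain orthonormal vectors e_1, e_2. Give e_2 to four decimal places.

e_2 = (-0.4426, 0.8022, -0.1452, -0.3734)

e_1 = c_1/‖c_1‖ = (3, 0, -4, -2)/5.3852 = (0.5571, 0.0000, -0.7428, -0.3714).
r_{12} = e_1·c_2 = 0.3714.
u_2 = c_2 − 0.3714·e_1 = (-2.2069, 4.0000, -0.7241, -1.8621).
‖u_2‖ = 4.9862, so e_2 = (-0.4426, 0.8022, -0.1452, -0.3734).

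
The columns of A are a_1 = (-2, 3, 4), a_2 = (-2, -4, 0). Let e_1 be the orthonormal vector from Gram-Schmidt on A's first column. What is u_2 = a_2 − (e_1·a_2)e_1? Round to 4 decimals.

u_2 = (-2.5517, -3.1724, 1.1034)

e_1 = a_1/‖a_1‖ = (-2, 3, 4)/5.3852 = (-0.3714, 0.5571, 0.7428).
r_{12} = e_1·a_2 = -1.4856.
u_2 = a_2 + 1.4856·e_1 = (-2.5517, -3.1724, 1.1034).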